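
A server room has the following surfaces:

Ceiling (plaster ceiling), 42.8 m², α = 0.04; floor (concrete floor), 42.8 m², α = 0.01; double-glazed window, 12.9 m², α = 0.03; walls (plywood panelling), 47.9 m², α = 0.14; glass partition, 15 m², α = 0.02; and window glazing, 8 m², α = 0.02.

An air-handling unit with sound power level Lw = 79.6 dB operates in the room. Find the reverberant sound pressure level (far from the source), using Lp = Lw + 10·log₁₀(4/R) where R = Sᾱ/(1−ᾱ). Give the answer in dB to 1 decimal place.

75.5 dB

Σ(Sᵢαᵢ) = 42.8×0.04 + 42.8×0.01 + 12.9×0.03 + 47.9×0.14 + 15×0.02 + 8×0.02 = 9.693; total area S = 169.4 m².
ᾱ = 9.693/169.4 = 0.0572; R = Sᾱ/(1−ᾱ) = 9.693/(1−0.0572) = 10.281 m².
Lp = Lw + 10 log₁₀(4/R) = 79.6 -4.10 = 75.5 dB.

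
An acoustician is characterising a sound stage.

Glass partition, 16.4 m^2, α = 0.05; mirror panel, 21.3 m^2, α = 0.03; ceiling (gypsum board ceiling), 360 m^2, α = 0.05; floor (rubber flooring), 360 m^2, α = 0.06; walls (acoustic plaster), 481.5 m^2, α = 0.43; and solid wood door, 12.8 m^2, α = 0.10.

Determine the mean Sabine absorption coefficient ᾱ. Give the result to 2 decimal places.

0.20

Total surface area S = 1252.0 m^2.
Σ(Sᵢαᵢ) = 16.4*0.05 + 21.3*0.03 + 360*0.05 + 360*0.06 + 481.5*0.43 + 12.8*0.10 = 249.384.
ᾱ = A/S = 0.20.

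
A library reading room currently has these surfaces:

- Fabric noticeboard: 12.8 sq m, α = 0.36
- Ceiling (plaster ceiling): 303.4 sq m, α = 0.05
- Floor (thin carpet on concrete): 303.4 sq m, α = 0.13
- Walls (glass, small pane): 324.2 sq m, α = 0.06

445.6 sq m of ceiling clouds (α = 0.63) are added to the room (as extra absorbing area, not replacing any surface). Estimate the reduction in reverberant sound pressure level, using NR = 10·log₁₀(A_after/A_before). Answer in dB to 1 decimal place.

Total absorption A_before = 12.8*0.36 + 303.4*0.05 + 303.4*0.13 + 324.2*0.06
  = 4.608 + 15.170 + 39.442 + 19.452 = 78.672 sq m sabins.
Treatment contributes 445.6·0.63 = 280.728 sabins.
New total A_after = 359.400 sabins.
NR = 10·log₁₀(359.400/78.672) = 6.6 dB.

6.6 dB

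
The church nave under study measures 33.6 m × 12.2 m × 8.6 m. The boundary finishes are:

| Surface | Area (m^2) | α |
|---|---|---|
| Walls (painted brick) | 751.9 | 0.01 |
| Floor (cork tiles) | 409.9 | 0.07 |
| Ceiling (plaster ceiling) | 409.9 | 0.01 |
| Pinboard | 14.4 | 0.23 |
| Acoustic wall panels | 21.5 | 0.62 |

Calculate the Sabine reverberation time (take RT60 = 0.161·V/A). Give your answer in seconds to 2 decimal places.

9.97 sec

A = Σ Sᵢαᵢ = 751.9*0.01 + 409.9*0.07 + 409.9*0.01 + 14.4*0.23 + 21.5*0.62 = 56.953 sabins.
Room volume: 3525.312 m³.
T = 0.161 V/A = 0.161·3525.312/56.953 = 9.97 s.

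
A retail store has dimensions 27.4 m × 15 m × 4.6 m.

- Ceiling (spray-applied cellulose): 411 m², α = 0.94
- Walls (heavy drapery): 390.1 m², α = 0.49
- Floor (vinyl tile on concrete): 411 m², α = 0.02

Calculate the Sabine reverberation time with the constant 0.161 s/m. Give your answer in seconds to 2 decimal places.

Total absorption A = 411·0.94 + 390.1·0.49 + 411·0.02
  = 386.340 + 191.149 + 8.220 = 585.709 m² sabins.
V = 27.4·15·4.6 = 1890.6 m³.
T = 0.161 V/A = 0.161·1890.6/585.709 = 0.52 s.

0.52 s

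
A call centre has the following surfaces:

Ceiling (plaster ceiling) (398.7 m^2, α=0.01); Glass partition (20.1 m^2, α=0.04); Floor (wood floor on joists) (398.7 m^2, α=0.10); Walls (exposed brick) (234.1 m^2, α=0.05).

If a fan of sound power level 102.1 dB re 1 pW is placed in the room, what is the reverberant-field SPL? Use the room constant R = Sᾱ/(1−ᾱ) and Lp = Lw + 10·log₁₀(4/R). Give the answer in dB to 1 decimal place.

90.4 dB

A = 56.366 sabins; S = 1051.6 m^2.
ᾱ = 0.0536, so room constant R = A/(1−ᾱ) = 59.558 m^2.
Lp = 102.1 + 10·log₁₀(4/59.558) = 102.1 + (-11.73) = 90.4 dB.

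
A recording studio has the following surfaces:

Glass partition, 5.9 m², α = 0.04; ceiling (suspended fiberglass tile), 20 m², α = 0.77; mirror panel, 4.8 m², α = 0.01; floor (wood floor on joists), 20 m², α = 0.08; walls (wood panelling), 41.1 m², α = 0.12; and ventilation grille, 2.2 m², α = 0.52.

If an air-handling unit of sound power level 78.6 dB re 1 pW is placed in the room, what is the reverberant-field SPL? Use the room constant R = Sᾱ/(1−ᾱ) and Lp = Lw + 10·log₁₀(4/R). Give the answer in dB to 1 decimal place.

Σ(Sᵢαᵢ) = 5.9×0.04 + 20×0.77 + 4.8×0.01 + 20×0.08 + 41.1×0.12 + 2.2×0.52 = 23.360; total area S = 94.0 m².
ᾱ = 23.360/94.0 = 0.2485; R = Sᾱ/(1−ᾱ) = 23.360/(1−0.2485) = 31.084 m².
Lp = Lw + 10 log₁₀(4/R) = 78.6 -8.90 = 69.7 dB.

69.7 dB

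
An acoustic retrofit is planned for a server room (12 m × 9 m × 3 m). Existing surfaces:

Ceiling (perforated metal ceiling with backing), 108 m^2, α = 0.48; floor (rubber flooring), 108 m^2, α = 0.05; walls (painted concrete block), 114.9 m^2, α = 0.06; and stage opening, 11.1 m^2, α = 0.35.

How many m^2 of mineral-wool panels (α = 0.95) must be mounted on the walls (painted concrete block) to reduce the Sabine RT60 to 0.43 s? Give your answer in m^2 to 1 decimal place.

Equivalent absorption area: A₁ = 108×0.48 + 108×0.05 + 114.9×0.06 + 11.1×0.35 = 68.019 m^2.
V = 324 m³. Target absorption A₂ = 0.161 × 324 / 0.43 = 121.312 sabins.
Absorption to add: 121.312 − 68.019 = 53.293 sabins.
Each m^2 of panel replacing the walls (painted concrete block) adds (0.95 − 0.06) = 0.89 sabins.
Panel area = 53.293 / 0.89 = 59.9 m^2.

59.9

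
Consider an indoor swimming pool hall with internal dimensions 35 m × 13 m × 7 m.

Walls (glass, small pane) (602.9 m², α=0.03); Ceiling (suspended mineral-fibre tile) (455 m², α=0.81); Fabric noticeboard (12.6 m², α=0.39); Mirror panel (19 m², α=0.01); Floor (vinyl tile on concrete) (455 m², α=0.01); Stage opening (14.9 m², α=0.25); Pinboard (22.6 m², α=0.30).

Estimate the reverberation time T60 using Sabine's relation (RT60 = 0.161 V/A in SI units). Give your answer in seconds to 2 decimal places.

1.26 s

Total absorption A = 602.9×0.03 + 455×0.81 + 12.6×0.39 + 19×0.01 + 455×0.01 + 14.9×0.25 + 22.6×0.30
  = 18.087 + 368.550 + 4.914 + 0.190 + 4.550 + 3.725 + 6.780 = 406.796 m² sabins.
Room volume: 3185 m³.
Sabine: RT60 = 0.161 × 3185 / 406.796 = 1.26 s.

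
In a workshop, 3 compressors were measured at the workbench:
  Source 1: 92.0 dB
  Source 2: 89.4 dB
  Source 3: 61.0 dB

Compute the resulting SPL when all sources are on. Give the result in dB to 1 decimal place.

Σ 10^(Lᵢ/10) = 2.457e+09.
Back to dB: 10·log₁₀ Σ = 93.9 dB.

93.9 dB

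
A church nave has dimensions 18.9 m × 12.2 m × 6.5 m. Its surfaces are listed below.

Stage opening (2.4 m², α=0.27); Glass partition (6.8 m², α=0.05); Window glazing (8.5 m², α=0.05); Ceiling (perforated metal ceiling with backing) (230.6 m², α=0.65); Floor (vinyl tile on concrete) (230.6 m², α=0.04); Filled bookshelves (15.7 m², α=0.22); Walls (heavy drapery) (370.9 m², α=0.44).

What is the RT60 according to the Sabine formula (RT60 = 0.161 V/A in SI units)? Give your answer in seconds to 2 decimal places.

0.74 sec

Summing Sᵢαᵢ: 0.648 + 0.340 + 0.425 + 149.890 + 9.224 + 3.454 + 163.196 → A = 327.177 sabins.
Volume V = 18.9 × 12.2 × 6.5 = 1498.77 m³.
T = 0.161 V/A = 0.161·1498.77/327.177 = 0.74 s.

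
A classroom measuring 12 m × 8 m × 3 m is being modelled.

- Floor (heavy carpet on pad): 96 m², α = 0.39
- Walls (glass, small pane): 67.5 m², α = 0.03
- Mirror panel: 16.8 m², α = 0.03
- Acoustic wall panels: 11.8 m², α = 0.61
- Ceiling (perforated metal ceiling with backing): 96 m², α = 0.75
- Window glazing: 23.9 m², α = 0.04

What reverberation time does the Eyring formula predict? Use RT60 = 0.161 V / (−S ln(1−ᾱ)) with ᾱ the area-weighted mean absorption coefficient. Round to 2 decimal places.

0.31 sec

S = Σ Sᵢ = 312.0 m².
Absorption A = 96×0.39 + 67.5×0.03 + 16.8×0.03 + 11.8×0.61 + 96×0.75 + 23.9×0.04 = 120.123 sabins.
ᾱ = 120.123 / 312.0 = 0.3850.
Eyring denominator: −S ln(1−ᾱ) = 151.673.
V = 12 × 8 × 3 = 288 m³.
RT60 = 0.161 × 288 / 151.673 = 0.31 s.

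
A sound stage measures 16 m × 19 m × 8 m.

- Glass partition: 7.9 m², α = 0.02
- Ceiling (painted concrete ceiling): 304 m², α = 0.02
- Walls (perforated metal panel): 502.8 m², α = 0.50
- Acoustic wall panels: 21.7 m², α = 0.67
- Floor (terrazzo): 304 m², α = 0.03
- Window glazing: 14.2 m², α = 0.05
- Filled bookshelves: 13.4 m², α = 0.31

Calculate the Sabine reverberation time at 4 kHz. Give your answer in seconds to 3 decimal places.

1.368 seconds

A = Σ Sᵢαᵢ = 7.9*0.02 + 304*0.02 + 502.8*0.50 + 21.7*0.67 + 304*0.03 + 14.2*0.05 + 13.4*0.31 = 286.161 sabins.
Volume V = 16 × 19 × 8 = 2432 m³.
Sabine: RT60 = 0.161 × 2432 / 286.161 = 1.368 s.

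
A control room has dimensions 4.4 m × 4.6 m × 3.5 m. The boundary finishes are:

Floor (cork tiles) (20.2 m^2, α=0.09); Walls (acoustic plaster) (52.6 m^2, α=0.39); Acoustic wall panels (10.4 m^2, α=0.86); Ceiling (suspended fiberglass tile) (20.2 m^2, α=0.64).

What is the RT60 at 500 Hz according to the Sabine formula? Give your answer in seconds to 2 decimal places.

Equivalent absorption area: A = 20.2·0.09 + 52.6·0.39 + 10.4·0.86 + 20.2·0.64 = 44.204 m^2.
V = 4.4·4.6·3.5 = 70.84 m³.
RT60 = 0.161 · V / A = 0.161 × 70.84 / 44.204 = 0.26 s.

0.26 seconds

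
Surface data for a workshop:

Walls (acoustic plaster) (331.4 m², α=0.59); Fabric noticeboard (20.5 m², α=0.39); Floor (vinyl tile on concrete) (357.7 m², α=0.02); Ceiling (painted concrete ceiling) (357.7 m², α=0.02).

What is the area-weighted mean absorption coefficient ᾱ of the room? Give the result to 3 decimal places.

0.204

Total surface area S = 1067.3 m².
Σ(Sᵢαᵢ) = 331.4×0.59 + 20.5×0.39 + 357.7×0.02 + 357.7×0.02 = 217.829.
ᾱ = A/S = 0.204.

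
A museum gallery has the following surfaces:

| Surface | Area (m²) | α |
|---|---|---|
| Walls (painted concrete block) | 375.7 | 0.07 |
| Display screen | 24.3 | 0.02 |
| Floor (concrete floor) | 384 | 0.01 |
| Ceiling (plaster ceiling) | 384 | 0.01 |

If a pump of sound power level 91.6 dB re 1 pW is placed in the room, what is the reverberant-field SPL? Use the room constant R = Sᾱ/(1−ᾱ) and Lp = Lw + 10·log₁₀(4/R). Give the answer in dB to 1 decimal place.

82.1 dB

A = 34.465 sabins; S = 1168.0 m².
ᾱ = 34.465/1168.0 = 0.0295; R = Sᾱ/(1−ᾱ) = 34.465/(1−0.0295) = 35.513 m².
Lp = Lw + 10 log₁₀(4/R) = 91.6 -9.48 = 82.1 dB.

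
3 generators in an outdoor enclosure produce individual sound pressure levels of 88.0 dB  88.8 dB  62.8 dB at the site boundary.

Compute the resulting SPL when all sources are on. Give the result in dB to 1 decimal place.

91.4 dB

Σ 10^(Lᵢ/10) = 1.391e+09.
Combined level = 10 log₁₀(1.391e+09) = 91.4 dB.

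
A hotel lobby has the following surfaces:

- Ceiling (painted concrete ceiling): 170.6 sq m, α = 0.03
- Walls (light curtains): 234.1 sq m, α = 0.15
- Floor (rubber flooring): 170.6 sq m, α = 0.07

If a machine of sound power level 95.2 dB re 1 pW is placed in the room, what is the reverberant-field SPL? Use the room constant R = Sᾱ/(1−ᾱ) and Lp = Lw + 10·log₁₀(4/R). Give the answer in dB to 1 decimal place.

A = 52.175 sabins; S = 575.3 sq m.
ᾱ = 0.0907, so room constant R = A/(1−ᾱ) = 57.379 sq m.
Lp = Lw + 10 log₁₀(4/R) = 95.2 -11.57 = 83.6 dB.

83.6 dB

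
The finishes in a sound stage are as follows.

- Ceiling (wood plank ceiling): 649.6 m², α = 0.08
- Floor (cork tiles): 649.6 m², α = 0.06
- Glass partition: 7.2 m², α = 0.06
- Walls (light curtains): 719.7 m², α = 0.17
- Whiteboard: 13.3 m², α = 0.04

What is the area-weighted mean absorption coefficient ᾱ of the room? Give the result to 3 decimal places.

S = Σ Sᵢ = 649.6 + 649.6 + 7.2 + 719.7 + 13.3 = 2039.4 m².
Weighted sum Σ Sα = 214.257.
ᾱ = A/S = 0.105.

0.105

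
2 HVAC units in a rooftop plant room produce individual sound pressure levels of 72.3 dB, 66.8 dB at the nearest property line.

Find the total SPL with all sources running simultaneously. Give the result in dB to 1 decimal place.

Σ 10^(Lᵢ/10) = 2.177e+07.
Combined level = 10 log₁₀(2.177e+07) = 73.4 dB.

73.4 dB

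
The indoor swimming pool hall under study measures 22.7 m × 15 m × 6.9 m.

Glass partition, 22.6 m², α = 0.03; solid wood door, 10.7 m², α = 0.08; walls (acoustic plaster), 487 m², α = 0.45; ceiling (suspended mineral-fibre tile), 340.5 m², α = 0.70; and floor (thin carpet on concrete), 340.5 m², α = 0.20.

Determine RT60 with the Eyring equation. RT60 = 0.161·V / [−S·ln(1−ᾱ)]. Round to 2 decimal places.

Total surface area S = 22.6 + 10.7 + 487 + 340.5 + 340.5 = 1201.3 m².
Absorption A = 22.6×0.03 + 10.7×0.08 + 487×0.45 + 340.5×0.70 + 340.5×0.20 = 527.134 sabins.
ᾱ = 527.134 / 1201.3 = 0.4388.
Eyring denominator: −S ln(1−ᾱ) = 693.964.
V = 22.7 × 15 × 6.9 = 2349.45 m³.
T = 0.161·V/[−S·ln(1−ᾱ)] = 0.161·2349.45/693.964 = 0.55 s.

0.55 s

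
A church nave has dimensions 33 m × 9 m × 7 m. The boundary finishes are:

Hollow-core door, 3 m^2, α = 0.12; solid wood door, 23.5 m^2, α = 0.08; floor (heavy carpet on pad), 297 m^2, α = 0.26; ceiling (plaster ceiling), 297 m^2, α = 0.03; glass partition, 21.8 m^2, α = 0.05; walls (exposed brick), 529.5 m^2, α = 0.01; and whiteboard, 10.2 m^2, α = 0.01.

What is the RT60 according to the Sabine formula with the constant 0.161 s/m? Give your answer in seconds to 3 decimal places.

3.529 s

Summing Sᵢαᵢ: 0.360 + 1.880 + 77.220 + 8.910 + 1.090 + 5.295 + 0.102 → A = 94.857 sabins.
V = 33·9·7 = 2079 m³.
Sabine: RT60 = 0.161 × 2079 / 94.857 = 3.529 s.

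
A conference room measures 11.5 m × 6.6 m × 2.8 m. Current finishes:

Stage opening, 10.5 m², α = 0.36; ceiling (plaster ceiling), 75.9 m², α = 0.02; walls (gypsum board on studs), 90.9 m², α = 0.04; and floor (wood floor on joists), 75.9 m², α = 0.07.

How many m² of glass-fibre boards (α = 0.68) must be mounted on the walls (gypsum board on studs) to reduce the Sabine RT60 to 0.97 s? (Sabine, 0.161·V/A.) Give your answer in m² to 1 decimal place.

Equivalent absorption area: A₁ = 10.5·0.36 + 75.9·0.02 + 90.9·0.04 + 75.9·0.07 = 14.247 m².
V = 212.52 m³. Target absorption A₂ = 0.161 × 212.52 / 0.97 = 35.274 sabins.
ΔA needed = 35.274 − 14.247 = 21.027 sabins.
Each m² of panel replacing the walls (gypsum board on studs) adds (0.68 − 0.04) = 0.64 sabins.
Area = ΔA/Δα = 21.027/0.64 = 32.9 m².

32.9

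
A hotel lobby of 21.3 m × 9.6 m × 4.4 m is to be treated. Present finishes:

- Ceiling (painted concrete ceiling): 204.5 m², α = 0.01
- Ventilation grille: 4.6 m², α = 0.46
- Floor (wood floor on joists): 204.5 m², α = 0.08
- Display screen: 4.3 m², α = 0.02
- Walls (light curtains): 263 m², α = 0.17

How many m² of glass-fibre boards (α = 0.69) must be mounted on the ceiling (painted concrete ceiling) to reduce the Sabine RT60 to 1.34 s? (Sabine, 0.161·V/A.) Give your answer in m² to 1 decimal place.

Summing Sᵢαᵢ: 2.045 + 2.116 + 16.360 + 0.086 + 44.710 → A₁ = 65.317 sabins.
Required A₂ = 0.161·899.712/1.34 = 108.100 sabins.
Absorption to add: 108.100 − 65.317 = 42.783 sabins.
Each m² of panel replacing the ceiling (painted concrete ceiling) adds (0.69 − 0.01) = 0.68 sabins.
Panel area = 42.783 / 0.68 = 62.9 m².

62.9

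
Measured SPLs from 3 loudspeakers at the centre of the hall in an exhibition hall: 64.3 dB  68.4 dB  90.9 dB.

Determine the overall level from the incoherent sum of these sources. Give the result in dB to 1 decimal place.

Σ 10^(Lᵢ/10) = 1.24e+09.
Back to dB: 10·log₁₀ Σ = 90.9 dB.

90.9 dB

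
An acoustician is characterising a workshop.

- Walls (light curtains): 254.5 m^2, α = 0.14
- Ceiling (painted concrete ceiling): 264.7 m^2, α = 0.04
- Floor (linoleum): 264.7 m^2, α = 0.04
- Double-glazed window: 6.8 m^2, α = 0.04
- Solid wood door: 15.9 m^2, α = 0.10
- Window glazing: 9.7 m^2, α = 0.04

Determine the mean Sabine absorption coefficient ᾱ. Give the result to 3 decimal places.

S = Σ Sᵢ = 254.5 + 264.7 + 264.7 + 6.8 + 15.9 + 9.7 = 816.3 m^2.
Weighted sum Σ Sα = 59.056.
ᾱ = A/S = 0.072.

0.072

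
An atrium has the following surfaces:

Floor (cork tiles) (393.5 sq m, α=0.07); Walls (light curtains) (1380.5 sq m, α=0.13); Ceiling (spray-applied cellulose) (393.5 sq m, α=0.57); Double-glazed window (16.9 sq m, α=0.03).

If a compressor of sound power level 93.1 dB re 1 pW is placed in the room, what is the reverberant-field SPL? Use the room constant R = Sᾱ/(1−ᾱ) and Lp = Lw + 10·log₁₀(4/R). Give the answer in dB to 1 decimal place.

Σ(Sᵢαᵢ) = 393.5·0.07 + 1380.5·0.13 + 393.5·0.57 + 16.9·0.03 = 431.812; total area S = 2184.4 sq m.
ᾱ = 0.1977, so room constant R = A/(1−ᾱ) = 538.218 sq m.
Lp = 93.1 + 10·log₁₀(4/538.218) = 93.1 + (-21.29) = 71.8 dB.

71.8 dB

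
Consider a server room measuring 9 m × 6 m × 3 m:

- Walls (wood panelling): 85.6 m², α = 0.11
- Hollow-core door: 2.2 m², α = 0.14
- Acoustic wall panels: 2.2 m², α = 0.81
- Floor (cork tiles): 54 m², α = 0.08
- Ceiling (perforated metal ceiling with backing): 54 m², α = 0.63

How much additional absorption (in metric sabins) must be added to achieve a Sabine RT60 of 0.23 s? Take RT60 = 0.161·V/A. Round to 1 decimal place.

Equivalent absorption area: A₁ = 85.6·0.11 + 2.2·0.14 + 2.2·0.81 + 54·0.08 + 54·0.63 = 49.846 m².
Target A₂ = 0.161·162/0.23 = 113.400 sabins (V = 162 m³).
Additional absorption ΔA = 113.400 − 49.846 = 63.6 sabins.

63.6 sabins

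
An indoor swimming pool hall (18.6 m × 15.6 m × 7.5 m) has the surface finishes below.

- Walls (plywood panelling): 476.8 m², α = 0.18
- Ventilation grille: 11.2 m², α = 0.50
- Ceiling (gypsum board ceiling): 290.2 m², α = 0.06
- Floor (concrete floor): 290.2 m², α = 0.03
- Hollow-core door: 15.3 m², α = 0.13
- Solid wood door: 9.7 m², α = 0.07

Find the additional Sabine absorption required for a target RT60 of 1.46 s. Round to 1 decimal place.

119.8 sabins

Equivalent absorption area: A₁ = 476.8×0.18 + 11.2×0.50 + 290.2×0.06 + 290.2×0.03 + 15.3×0.13 + 9.7×0.07 = 120.210 m².
For T = 1.46 s, need A₂ = 0.161·V/T = 0.161·2176.2/1.46 = 239.978 sabins.
Additional absorption ΔA = 239.978 − 120.210 = 119.8 sabins.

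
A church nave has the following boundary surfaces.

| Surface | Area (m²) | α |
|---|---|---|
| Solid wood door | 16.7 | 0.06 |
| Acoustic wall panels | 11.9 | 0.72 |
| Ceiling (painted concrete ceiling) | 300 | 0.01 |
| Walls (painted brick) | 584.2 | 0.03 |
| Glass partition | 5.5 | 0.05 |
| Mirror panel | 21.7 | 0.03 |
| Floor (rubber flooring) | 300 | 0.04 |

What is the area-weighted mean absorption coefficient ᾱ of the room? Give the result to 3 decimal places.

0.035

S = Σ Sᵢ = 16.7 + 11.9 + 300 + 584.2 + 5.5 + 21.7 + 300 = 1240.0 m².
Weighted sum Σ Sα = 43.022.
ᾱ = 43.022 / 1240.0 = 0.035.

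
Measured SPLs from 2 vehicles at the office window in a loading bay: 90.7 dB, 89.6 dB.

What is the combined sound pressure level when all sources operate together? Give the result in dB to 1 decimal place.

93.2 dB

Sum in the linear (power) domain: Σ 10^(Lᵢ/10) = 10^(90.7/10) + 10^(89.6/10) = 2.087e+09.
Back to dB: 10·log₁₀ Σ = 93.2 dB.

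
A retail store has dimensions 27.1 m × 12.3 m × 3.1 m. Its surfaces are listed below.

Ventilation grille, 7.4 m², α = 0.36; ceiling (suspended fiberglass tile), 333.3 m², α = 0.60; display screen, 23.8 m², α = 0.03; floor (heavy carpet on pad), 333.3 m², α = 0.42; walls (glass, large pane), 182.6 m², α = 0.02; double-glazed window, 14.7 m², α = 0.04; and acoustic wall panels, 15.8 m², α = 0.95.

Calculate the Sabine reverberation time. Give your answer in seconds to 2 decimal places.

Summing Sᵢαᵢ: 2.664 + 199.980 + 0.714 + 139.986 + 3.652 + 0.588 + 15.010 → A = 362.594 sabins.
V = 27.1·12.3·3.1 = 1033.323 m³.
RT60 = 0.161 · V / A = 0.161 × 1033.323 / 362.594 = 0.46 s.

0.46 s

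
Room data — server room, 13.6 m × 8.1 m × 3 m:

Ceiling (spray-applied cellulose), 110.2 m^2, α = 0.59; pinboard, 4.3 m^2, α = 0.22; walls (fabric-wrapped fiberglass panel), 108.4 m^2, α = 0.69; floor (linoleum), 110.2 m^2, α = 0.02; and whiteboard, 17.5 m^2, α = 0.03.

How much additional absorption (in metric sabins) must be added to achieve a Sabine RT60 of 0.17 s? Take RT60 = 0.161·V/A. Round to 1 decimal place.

169.5 sabins

Total absorption A₁ = 110.2×0.59 + 4.3×0.22 + 108.4×0.69 + 110.2×0.02 + 17.5×0.03
  = 65.018 + 0.946 + 74.796 + 2.204 + 0.525 = 143.489 m^2 sabins.
For T = 0.17 s, need A₂ = 0.161·V/T = 0.161·330.48/0.17 = 312.984 sabins.
Shortfall: 312.984 − 143.489 = 169.5 sabins.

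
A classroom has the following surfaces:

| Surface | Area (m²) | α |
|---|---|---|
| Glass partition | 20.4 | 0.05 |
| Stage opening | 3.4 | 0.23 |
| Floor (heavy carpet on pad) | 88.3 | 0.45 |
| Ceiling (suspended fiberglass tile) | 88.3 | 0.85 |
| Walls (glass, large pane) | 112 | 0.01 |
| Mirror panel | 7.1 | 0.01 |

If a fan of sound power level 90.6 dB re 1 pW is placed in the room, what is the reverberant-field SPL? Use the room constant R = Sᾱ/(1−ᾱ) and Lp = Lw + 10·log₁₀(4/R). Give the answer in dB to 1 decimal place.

73.9 dB

A = 117.783 sabins; S = 319.5 m².
ᾱ = 0.3686, so room constant R = A/(1−ᾱ) = 186.543 m².
Lp = Lw + 10 log₁₀(4/R) = 90.6 -16.69 = 73.9 dB.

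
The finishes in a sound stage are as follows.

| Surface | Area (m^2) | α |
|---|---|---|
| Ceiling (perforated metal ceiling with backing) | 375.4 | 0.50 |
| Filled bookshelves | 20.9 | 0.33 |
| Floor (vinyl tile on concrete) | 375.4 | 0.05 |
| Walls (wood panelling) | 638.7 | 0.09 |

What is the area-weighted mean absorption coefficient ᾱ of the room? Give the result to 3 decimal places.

Total surface area S = 1410.4 m^2.
A = 375.4*0.50 + 20.9*0.33 + 375.4*0.05 + 638.7*0.09 = 270.850 sabins.
ᾱ = 270.850 / 1410.4 = 0.192.

0.192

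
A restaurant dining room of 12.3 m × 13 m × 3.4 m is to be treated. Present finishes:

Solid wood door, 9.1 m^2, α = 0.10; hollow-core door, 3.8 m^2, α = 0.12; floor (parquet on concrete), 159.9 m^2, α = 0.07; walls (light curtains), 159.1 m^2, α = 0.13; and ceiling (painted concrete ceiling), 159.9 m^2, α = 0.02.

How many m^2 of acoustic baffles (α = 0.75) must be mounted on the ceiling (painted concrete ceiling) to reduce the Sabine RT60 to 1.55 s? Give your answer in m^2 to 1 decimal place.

Summing Sᵢαᵢ: 0.910 + 0.456 + 11.193 + 20.683 + 3.198 → A₁ = 36.440 sabins.
Required A₂ = 0.161·543.66/1.55 = 56.470 sabins.
ΔA needed = 56.470 − 36.440 = 20.030 sabins.
Net gain per m^2: Δα = 0.75 − 0.02 = 0.73.
Area = ΔA/Δα = 20.030/0.73 = 27.4 m^2.

27.4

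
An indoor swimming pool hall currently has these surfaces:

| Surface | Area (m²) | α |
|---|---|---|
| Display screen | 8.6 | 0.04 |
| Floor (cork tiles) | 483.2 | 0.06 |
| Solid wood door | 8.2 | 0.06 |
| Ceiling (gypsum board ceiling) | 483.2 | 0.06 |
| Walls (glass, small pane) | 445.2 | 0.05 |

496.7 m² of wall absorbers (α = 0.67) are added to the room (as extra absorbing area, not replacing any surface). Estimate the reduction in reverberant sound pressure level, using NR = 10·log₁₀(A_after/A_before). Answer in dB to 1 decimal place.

7.1 dB

Total absorption A_before = 8.6*0.04 + 483.2*0.06 + 8.2*0.06 + 483.2*0.06 + 445.2*0.05
  = 0.344 + 28.992 + 0.492 + 28.992 + 22.260 = 81.080 m² sabins.
Added absorption = 496.7 × 0.67 = 332.789 sabins.
New total A_after = 413.869 sabins.
Reduction = 10 log₁₀(A_after/A_before) = 10 log₁₀(5.1045) = 7.1 dB.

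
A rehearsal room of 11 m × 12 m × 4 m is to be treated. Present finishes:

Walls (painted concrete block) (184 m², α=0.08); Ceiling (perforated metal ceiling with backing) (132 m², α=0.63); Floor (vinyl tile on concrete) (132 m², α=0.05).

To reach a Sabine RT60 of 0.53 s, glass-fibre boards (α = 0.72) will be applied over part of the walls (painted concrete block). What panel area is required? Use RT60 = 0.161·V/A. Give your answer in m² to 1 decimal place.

87.4

A₁ = Σ Sᵢαᵢ = 184·0.08 + 132·0.63 + 132·0.05 = 104.480 sabins.
Required A₂ = 0.161·528/0.53 = 160.392 sabins.
Absorption to add: 160.392 − 104.480 = 55.912 sabins.
Net gain per m²: Δα = 0.72 − 0.08 = 0.64.
Panel area = 55.912 / 0.64 = 87.4 m².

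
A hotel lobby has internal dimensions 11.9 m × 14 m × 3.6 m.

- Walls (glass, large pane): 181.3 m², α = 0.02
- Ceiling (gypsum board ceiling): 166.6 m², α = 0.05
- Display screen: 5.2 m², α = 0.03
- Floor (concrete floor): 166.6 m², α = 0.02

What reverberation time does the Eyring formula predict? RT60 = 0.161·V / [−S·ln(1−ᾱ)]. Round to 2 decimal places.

6.16 sec

Total surface area S = 181.3 + 166.6 + 5.2 + 166.6 = 519.7 m².
Absorption A = 181.3×0.02 + 166.6×0.05 + 5.2×0.03 + 166.6×0.02 = 15.444 sabins.
Mean coefficient ᾱ = A/S = 0.0297.
−S·ln(1−ᾱ) = −519.7 × ln(1 − 0.0297) = 15.669.
V = 11.9 × 14 × 3.6 = 599.76 m³.
T = 0.161·V/[−S·ln(1−ᾱ)] = 0.161·599.76/15.669 = 6.16 s.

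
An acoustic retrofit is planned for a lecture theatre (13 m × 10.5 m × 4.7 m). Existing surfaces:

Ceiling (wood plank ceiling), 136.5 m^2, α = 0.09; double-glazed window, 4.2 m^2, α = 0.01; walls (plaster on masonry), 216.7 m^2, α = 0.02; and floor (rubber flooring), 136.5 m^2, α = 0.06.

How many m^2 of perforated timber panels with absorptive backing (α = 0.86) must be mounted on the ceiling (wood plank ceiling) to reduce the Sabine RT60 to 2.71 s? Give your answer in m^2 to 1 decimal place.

17.2

A₁ = Σ Sᵢαᵢ = 136.5×0.09 + 4.2×0.01 + 216.7×0.02 + 136.5×0.06 = 24.851 sabins.
V = 641.55 m³. Target absorption A₂ = 0.161 × 641.55 / 2.71 = 38.114 sabins.
Absorption to add: 38.114 − 24.851 = 13.263 sabins.
Net gain per m^2: Δα = 0.86 − 0.09 = 0.77.
Panel area = 13.263 / 0.77 = 17.2 m^2.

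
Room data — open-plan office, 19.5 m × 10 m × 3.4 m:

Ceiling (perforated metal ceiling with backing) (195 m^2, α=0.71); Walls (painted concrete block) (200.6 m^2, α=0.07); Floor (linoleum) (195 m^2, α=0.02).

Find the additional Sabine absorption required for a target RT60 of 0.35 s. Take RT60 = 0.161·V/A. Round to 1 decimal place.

Summing Sᵢαᵢ: 138.450 + 14.042 + 3.900 → A₁ = 156.392 sabins.
Target A₂ = 0.161·663/0.35 = 304.980 sabins (V = 663 m³).
Additional absorption ΔA = 304.980 − 156.392 = 148.6 sabins.

148.6 sabins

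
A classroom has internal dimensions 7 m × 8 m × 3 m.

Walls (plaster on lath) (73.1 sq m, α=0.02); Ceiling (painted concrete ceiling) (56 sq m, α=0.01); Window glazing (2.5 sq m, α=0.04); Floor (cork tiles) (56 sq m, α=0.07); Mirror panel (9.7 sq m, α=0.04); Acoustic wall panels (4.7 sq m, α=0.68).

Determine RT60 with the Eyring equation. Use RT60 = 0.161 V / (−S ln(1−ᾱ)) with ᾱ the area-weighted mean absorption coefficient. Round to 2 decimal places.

Total surface area S = 73.1 + 56 + 2.5 + 56 + 9.7 + 4.7 = 202.0 sq m.
Absorption A = 73.1·0.02 + 56·0.01 + 2.5·0.04 + 56·0.07 + 9.7·0.04 + 4.7·0.68 = 9.626 sabins.
Mean coefficient ᾱ = A/S = 0.0477.
Eyring denominator: −S ln(1−ᾱ) = 9.873.
V = 7 × 8 × 3 = 168 m³.
RT60 = 0.161 × 168 / 9.873 = 2.74 s.

2.74 s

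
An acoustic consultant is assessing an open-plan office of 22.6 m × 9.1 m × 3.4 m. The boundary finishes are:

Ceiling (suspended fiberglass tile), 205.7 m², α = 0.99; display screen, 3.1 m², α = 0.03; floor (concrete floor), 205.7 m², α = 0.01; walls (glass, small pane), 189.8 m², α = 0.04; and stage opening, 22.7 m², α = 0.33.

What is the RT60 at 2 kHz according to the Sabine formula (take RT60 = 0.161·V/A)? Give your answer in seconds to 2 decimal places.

Total absorption A = 205.7·0.99 + 3.1·0.03 + 205.7·0.01 + 189.8·0.04 + 22.7·0.33
  = 203.643 + 0.093 + 2.057 + 7.592 + 7.491 = 220.876 m² sabins.
V = 22.6·9.1·3.4 = 699.244 m³.
T = 0.161 V/A = 0.161·699.244/220.876 = 0.51 s.

0.51 s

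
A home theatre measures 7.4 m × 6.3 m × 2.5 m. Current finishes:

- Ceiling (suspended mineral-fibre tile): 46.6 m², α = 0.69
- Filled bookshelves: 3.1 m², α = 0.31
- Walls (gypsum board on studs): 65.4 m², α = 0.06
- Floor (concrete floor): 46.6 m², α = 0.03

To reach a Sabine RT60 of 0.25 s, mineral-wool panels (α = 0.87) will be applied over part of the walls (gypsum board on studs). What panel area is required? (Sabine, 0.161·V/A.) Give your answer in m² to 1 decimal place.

45.2

Equivalent absorption area: A₁ = 46.6*0.69 + 3.1*0.31 + 65.4*0.06 + 46.6*0.03 = 38.437 m².
Required A₂ = 0.161·116.55/0.25 = 75.058 sabins.
ΔA needed = 75.058 − 38.437 = 36.621 sabins.
Net gain per m²: Δα = 0.87 − 0.06 = 0.81.
Area = ΔA/Δα = 36.621/0.81 = 45.2 m².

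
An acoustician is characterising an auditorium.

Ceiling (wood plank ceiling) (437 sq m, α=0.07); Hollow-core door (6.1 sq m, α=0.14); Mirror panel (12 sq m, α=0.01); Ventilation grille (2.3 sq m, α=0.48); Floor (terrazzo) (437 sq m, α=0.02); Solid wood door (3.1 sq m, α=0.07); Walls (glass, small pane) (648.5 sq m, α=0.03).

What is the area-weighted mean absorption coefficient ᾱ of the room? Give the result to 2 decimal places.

Total surface area S = 1546.0 sq m.
Weighted sum Σ Sα = 61.080.
ᾱ = 61.080 / 1546.0 = 0.04.

0.04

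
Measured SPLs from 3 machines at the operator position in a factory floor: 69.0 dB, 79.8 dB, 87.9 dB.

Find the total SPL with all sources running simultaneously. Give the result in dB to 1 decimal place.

88.6 dB

Σ 10^(Lᵢ/10) = 7.2e+08.
Combined level = 10 log₁₀(7.2e+08) = 88.6 dB.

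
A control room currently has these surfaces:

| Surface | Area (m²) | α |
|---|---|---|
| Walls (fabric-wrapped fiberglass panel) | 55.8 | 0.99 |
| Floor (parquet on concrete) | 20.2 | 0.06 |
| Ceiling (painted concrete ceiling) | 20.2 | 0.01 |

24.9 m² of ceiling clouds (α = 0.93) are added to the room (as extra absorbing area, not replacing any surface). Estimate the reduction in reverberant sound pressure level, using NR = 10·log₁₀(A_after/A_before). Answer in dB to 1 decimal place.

1.5 dB

Equivalent absorption area: A_before = 55.8×0.99 + 20.2×0.06 + 20.2×0.01 = 56.656 m².
Treatment contributes 24.9·0.93 = 23.157 sabins.
New total A_after = 79.813 sabins.
NR = 10·log₁₀(79.813/56.656) = 1.5 dB.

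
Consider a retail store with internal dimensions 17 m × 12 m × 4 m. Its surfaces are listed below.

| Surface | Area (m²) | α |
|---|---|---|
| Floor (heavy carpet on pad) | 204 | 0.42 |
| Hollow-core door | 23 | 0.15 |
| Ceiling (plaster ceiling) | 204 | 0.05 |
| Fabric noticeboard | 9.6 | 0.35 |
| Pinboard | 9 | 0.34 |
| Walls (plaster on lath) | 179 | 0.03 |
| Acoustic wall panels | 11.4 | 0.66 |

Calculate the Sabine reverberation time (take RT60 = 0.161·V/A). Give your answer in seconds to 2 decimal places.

Summing Sᵢαᵢ: 85.680 + 3.450 + 10.200 + 3.360 + 3.060 + 5.370 + 7.524 → A = 118.644 sabins.
Volume V = 17 × 12 × 4 = 816 m³.
T = 0.161 V/A = 0.161·816/118.644 = 1.11 s.

1.11 s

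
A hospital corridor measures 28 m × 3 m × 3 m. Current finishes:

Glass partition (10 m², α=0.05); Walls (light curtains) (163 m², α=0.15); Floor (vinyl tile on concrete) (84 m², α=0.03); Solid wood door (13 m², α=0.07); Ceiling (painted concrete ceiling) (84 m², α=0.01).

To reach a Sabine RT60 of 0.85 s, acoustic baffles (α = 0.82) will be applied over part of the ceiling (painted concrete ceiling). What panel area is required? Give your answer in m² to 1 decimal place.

A₁ = Σ Sᵢαᵢ = 10·0.05 + 163·0.15 + 84·0.03 + 13·0.07 + 84·0.01 = 29.220 sabins.
V = 252 m³. Target absorption A₂ = 0.161 × 252 / 0.85 = 47.732 sabins.
Absorption to add: 47.732 − 29.220 = 18.512 sabins.
Each m² of panel replacing the ceiling (painted concrete ceiling) adds (0.82 − 0.01) = 0.81 sabins.
Panel area = 18.512 / 0.81 = 22.9 m².

22.9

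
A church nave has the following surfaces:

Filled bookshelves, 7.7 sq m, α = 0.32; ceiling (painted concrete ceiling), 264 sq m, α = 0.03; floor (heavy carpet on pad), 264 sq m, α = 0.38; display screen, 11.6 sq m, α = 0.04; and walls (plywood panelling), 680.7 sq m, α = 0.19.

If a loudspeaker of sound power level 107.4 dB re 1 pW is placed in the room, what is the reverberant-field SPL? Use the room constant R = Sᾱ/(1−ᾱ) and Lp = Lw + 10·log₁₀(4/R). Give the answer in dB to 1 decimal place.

88.7 dB

A = 240.501 sabins; S = 1228.0 sq m.
ᾱ = 240.501/1228.0 = 0.1958; R = Sᾱ/(1−ᾱ) = 240.501/(1−0.1958) = 299.056 sq m.
Lp = 107.4 + 10·log₁₀(4/299.056) = 107.4 + (-18.74) = 88.7 dB.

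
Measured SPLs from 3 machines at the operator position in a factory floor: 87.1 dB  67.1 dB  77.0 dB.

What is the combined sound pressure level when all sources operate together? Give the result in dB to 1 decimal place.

Sum in the linear (power) domain: Σ 10^(Lᵢ/10) = 10^(87.1/10) + 10^(67.1/10) + 10^(77.0/10) = 5.681e+08.
Combined level = 10 log₁₀(5.681e+08) = 87.5 dB.

87.5 dB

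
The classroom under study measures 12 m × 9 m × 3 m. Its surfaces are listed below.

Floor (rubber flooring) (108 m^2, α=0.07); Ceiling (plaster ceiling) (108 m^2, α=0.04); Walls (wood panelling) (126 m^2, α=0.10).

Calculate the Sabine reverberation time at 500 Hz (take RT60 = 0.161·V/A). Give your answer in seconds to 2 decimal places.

Summing Sᵢαᵢ: 7.560 + 4.320 + 12.600 → A = 24.480 sabins.
Volume V = 12 × 9 × 3 = 324 m³.
Sabine: RT60 = 0.161 × 324 / 24.480 = 2.13 s.

2.13 s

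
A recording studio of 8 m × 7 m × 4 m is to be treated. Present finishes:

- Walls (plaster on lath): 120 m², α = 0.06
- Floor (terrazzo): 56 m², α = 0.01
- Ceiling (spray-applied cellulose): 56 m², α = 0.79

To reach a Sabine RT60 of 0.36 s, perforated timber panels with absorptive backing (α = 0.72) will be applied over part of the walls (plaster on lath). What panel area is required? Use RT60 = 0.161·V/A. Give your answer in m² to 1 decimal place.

Equivalent absorption area: A₁ = 120×0.06 + 56×0.01 + 56×0.79 = 52.000 m².
Required A₂ = 0.161·224/0.36 = 100.178 sabins.
Absorption to add: 100.178 − 52.000 = 48.178 sabins.
Net gain per m²: Δα = 0.72 − 0.06 = 0.66.
Panel area = 48.178 / 0.66 = 73.0 m².

73.0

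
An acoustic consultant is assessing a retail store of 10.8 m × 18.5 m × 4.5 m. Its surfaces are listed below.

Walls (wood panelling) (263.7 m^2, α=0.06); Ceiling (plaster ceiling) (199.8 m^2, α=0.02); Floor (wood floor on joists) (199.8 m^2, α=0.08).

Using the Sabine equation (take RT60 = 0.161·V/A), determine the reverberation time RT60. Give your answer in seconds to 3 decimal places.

Equivalent absorption area: A = 263.7×0.06 + 199.8×0.02 + 199.8×0.08 = 35.802 m^2.
Volume V = 10.8 × 18.5 × 4.5 = 899.1 m³.
T = 0.161 V/A = 0.161·899.1/35.802 = 4.043 s.

4.043 seconds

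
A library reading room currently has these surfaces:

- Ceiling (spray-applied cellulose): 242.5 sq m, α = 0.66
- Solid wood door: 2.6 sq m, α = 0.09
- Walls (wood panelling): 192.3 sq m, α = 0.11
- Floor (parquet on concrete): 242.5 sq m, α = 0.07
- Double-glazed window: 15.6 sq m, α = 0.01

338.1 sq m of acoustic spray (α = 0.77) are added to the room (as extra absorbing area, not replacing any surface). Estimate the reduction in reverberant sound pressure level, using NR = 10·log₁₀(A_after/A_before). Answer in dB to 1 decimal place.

A_before = Σ Sᵢαᵢ = 242.5×0.66 + 2.6×0.09 + 192.3×0.11 + 242.5×0.07 + 15.6×0.01 = 198.568 sabins.
Added absorption = 338.1 × 0.77 = 260.337 sabins.
New total A_after = 458.905 sabins.
NR = 10·log₁₀(458.905/198.568) = 3.6 dB.

3.6 dB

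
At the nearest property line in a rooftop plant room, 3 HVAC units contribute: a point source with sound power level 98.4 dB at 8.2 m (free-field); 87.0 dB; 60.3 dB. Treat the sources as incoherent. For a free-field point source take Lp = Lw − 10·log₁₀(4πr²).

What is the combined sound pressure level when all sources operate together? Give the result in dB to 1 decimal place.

87.1 dB

Source at 8.2 m: Lp = 98.4 − 10·log₁₀(4π·8.2²) = 98.4 − 10·log₁₀(844.963) = 69.1 dB.
Σ 10^(Lᵢ/10) = 5.104e+08.
L_total = 10·log₁₀(5.104e+08) = 87.1 dB.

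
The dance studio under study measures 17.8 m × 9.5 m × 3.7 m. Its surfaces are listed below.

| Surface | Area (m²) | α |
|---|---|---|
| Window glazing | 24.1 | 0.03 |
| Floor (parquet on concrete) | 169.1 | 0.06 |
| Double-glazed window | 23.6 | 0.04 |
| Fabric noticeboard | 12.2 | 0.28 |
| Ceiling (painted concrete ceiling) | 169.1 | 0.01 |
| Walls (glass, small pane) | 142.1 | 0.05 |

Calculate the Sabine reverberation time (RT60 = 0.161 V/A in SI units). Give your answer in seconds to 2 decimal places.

4.19 s

A = Σ Sᵢαᵢ = 24.1×0.03 + 169.1×0.06 + 23.6×0.04 + 12.2×0.28 + 169.1×0.01 + 142.1×0.05 = 24.025 sabins.
Volume V = 17.8 × 9.5 × 3.7 = 625.67 m³.
Sabine: RT60 = 0.161 × 625.67 / 24.025 = 4.19 s.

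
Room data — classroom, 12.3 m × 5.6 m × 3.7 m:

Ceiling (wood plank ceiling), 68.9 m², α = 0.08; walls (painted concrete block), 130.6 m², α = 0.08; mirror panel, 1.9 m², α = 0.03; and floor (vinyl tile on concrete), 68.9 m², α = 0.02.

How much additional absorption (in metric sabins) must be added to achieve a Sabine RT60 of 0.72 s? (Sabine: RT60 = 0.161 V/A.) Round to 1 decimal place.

39.6 sabins

Equivalent absorption area: A₁ = 68.9·0.08 + 130.6·0.08 + 1.9·0.03 + 68.9·0.02 = 17.395 m².
For T = 0.72 s, need A₂ = 0.161·V/T = 0.161·254.856/0.72 = 56.989 sabins.
Additional absorption ΔA = 56.989 − 17.395 = 39.6 sabins.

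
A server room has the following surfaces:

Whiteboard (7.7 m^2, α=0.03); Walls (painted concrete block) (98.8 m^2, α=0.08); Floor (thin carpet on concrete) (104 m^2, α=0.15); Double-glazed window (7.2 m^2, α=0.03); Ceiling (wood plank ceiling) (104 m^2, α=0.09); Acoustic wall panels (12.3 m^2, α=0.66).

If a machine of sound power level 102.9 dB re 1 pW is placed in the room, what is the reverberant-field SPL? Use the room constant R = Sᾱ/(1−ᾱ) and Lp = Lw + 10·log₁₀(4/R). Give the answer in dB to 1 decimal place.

92.2 dB

Σ(Sᵢαᵢ) = 7.7·0.03 + 98.8·0.08 + 104·0.15 + 7.2·0.03 + 104·0.09 + 12.3·0.66 = 41.429; total area S = 334.0 m^2.
ᾱ = 41.429/334.0 = 0.1240; R = Sᾱ/(1−ᾱ) = 41.429/(1−0.1240) = 47.293 m^2.
Lp = Lw + 10 log₁₀(4/R) = 102.9 -10.73 = 92.2 dB.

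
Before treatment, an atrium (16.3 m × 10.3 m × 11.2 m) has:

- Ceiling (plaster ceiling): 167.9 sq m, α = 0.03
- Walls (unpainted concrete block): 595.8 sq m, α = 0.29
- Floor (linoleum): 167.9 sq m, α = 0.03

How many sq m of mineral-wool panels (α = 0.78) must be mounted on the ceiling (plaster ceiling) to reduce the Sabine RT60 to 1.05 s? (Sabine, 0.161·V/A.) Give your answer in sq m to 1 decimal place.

140.6

A₁ = Σ Sᵢαᵢ = 167.9×0.03 + 595.8×0.29 + 167.9×0.03 = 182.856 sabins.
Required A₂ = 0.161·1880.368/1.05 = 288.323 sabins.
Absorption to add: 288.323 − 182.856 = 105.467 sabins.
Each sq m of panel replacing the ceiling (plaster ceiling) adds (0.78 − 0.03) = 0.75 sabins.
Area = ΔA/Δα = 105.467/0.75 = 140.6 sq m.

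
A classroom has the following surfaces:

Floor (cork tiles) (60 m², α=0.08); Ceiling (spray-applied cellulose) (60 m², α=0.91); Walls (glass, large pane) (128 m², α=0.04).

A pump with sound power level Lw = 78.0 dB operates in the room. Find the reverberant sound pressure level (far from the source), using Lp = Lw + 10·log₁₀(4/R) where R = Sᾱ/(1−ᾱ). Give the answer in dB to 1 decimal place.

64.6 dB

Σ(Sᵢαᵢ) = 60×0.08 + 60×0.91 + 128×0.04 = 64.520; total area S = 248.0 m².
ᾱ = 0.2602, so room constant R = A/(1−ᾱ) = 87.213 m².
Lp = Lw + 10 log₁₀(4/R) = 78.0 -13.39 = 64.6 dB.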